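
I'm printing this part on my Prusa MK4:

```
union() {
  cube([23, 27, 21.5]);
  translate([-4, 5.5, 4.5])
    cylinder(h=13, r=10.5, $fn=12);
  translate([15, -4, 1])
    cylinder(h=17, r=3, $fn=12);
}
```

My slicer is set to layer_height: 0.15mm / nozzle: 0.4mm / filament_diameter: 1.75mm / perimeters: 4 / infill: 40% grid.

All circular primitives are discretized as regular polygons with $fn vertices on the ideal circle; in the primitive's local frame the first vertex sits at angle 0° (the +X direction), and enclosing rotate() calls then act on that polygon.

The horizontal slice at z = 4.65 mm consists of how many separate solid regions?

At z = 4.65 mm: the 23×27 cube contributes its full rectangle; the r=10.5 cylinder at (-4, 5.5) contributes a regular 12-gon of circumradius 10.5; the r=3 cylinder at (15, -4) gives a regular 12-gon of circumradius 3 (constant along its height); Merging all regions: the regions partially overlap (shared area 74.51 mm²), so overlapping operands fuse into one piece — 2 connected regions. The result has 2 disconnected regions.

2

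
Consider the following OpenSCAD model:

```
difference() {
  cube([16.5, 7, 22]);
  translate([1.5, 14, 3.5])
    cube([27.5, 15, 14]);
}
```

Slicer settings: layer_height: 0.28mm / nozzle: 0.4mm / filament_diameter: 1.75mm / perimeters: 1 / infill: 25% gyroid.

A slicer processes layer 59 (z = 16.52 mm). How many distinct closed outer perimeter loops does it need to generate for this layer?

1

At z = 16.52 mm: the cube is present — its section is the full 16.5×7 rectangle; the cube at (1.5, 14) (footprint 27.5×15) is included at this height; After the difference (first − rest): starting from the 16.5×7 cube, the 27.5×15 cube at (1.5, 14) misses the remaining region (no effect) — 1 connected region. The result has 1 disconnected region.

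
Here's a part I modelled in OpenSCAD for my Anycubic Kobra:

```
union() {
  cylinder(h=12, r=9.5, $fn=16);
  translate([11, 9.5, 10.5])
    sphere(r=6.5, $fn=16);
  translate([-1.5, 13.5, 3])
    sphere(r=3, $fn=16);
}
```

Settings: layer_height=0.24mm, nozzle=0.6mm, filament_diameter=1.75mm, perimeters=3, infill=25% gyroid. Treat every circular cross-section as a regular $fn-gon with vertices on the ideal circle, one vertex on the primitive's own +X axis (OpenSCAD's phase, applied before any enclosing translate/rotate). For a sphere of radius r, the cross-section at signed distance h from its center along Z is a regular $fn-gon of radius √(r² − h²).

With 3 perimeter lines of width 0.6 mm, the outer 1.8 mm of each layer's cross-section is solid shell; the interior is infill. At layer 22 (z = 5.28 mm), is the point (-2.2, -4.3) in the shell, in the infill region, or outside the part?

infill

At z = 5.28 mm: the r=9.5 cylinder contributes a regular 16-gon of circumradius 9.5; the r=6.5 sphere at (11, 9.5) contributes a regular 16-gon of circumradius √(6.5²−5.22²) = 3.873; the r=3 sphere at (-1.5, 13.5) slices to a regular 16-gon of circumradius 1.950 (√(r²−h²) with h=2.28 from center); Merging all regions: the 3 present regions are separate (no shared area or edge), so areas and boundary lengths simply add and each stays a separate island — 3 connected regions. Overall, the cross-section has 3 separate islands. The nearest boundary edge runs (-3.64, -8.78)→(-6.72, -6.72); distance from the point to it = 4.52 mm. (Shell/infill is judged within the island containing the point — the largest one.) The point is inside the cross-section and 4.52 mm from the nearest boundary — more than the 1.8 mm shell width (3 × 0.6), so it's in the infill interior.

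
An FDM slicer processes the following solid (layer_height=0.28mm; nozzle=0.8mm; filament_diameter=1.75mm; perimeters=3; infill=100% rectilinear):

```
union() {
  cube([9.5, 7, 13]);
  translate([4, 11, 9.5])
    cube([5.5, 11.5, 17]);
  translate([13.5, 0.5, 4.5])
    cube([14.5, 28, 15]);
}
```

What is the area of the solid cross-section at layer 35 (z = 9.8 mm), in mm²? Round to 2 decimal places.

535.75 mm²

At z = 9.8 mm: the cube is present — its section is the full 9.5×7 rectangle (area 66.50 mm²); the cube at (4, 11) is present — its section is the full 5.5×11.5 rectangle (area 63.25 mm²); the 14.5×28 cube at (13.5, 0.5) contributes its full rectangle (area 406.00 mm²); Combining (union): the 3 present regions are separate (no shared area or edge), so areas and boundary lengths simply add and each stays a separate island — area = 535.75 mm². Overall, the cross-section has 3 separate islands. Net area = 535.75 mm².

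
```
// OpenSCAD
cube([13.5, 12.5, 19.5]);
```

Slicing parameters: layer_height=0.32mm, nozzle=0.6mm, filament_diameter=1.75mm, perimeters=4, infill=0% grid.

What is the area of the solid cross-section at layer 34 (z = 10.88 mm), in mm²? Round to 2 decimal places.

At z = 10.88 mm: the 13.5×12.5 cube contributes its full rectangle (area 168.75 mm²). Overall, the cross-section is a single solid region. Net area = 168.75 mm².

168.75 mm²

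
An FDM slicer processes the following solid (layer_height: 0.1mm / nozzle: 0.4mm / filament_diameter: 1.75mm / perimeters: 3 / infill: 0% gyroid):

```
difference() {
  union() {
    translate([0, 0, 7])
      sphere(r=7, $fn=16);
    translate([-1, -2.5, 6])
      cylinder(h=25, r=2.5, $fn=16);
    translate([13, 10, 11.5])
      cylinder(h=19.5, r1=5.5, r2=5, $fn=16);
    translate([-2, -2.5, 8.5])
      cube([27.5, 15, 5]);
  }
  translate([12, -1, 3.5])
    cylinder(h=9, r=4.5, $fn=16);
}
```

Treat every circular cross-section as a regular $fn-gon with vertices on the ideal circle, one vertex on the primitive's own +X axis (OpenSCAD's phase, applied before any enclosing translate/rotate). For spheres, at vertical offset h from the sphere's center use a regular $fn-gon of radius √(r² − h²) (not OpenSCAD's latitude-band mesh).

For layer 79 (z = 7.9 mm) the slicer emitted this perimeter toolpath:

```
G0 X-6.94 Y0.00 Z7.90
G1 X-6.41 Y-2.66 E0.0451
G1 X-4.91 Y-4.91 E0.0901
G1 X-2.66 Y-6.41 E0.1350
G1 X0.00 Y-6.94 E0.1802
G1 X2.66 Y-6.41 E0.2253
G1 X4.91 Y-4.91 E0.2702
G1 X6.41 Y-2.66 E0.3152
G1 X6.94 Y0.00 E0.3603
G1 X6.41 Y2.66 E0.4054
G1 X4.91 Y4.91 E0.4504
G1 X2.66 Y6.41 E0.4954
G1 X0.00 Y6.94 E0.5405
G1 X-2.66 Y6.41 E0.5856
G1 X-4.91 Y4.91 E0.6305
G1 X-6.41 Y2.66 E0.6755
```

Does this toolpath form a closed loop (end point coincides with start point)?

Start point (G0): (-6.94, 0.00). End point (last G1): the path does not return to the start — open.

no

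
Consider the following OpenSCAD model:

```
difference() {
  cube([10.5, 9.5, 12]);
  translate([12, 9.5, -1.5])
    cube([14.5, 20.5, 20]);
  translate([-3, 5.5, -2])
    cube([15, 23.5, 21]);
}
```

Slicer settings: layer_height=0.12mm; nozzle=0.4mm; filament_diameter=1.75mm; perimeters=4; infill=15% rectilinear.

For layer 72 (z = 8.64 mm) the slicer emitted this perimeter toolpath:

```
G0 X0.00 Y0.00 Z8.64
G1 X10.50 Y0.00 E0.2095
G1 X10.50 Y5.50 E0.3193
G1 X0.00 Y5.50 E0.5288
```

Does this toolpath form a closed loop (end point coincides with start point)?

no

Start point (G0): (0.00, 0.00). End point (last G1): the path does not return to the start — open.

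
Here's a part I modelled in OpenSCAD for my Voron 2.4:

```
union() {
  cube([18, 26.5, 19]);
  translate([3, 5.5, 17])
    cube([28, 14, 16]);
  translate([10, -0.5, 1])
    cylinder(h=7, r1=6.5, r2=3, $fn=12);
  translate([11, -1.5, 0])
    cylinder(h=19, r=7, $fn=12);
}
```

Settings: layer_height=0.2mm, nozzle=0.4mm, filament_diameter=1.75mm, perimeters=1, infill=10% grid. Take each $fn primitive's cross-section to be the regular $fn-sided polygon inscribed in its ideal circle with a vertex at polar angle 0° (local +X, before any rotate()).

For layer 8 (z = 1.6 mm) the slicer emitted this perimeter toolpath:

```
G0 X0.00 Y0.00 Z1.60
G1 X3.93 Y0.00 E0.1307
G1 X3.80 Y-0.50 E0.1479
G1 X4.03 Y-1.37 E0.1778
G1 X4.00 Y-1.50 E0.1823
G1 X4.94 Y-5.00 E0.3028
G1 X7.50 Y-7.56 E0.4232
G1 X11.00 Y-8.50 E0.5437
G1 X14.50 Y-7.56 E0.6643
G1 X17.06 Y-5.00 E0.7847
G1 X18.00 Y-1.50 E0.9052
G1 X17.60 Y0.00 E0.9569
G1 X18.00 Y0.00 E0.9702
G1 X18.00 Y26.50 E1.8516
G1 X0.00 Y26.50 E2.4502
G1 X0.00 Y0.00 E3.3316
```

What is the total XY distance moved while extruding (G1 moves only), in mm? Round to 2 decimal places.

Sum the Euclidean lengths of each G1 segment: total = 100.17 mm.

100.17 mm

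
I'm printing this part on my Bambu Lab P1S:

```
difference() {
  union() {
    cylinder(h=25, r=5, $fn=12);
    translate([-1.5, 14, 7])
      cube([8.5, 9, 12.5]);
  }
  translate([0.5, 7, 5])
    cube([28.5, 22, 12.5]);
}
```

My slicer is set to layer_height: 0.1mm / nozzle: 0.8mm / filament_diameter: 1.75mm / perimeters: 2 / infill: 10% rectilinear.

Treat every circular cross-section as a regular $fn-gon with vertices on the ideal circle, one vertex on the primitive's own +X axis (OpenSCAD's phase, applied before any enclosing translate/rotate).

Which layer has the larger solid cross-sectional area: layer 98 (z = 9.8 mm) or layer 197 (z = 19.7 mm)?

Layer 98 (z = 9.8): the cylinder: section is a regular 12-gon, circumradius r=5 (area = (12/2)·5.000²·sin(360°/12) = 75.00 mm²); the cube at (-1.5, 14) (footprint 8.5×9) is included at this height (area 76.50 mm²); Combining (union): the 2 present regions are separate (no shared area or edge), so areas and boundary lengths simply add and each stays a separate island — area = 151.50 mm²; the cube at (0.5, 7) (footprint 28.5×22) is included at this height (area 627.00 mm²); Subtracting the remaining from the first: starting from that combined region (151.50 mm²), the 28.5×22 cube at (0.5, 7) partially overlaps it — only the 58.50 mm² overlap (of its 627.00 mm²) is removed, clipping the outline — area = 93.00 mm². So its area = 93.00 mm². Layer 197 (z = 19.7): the r=5 cylinder contributes a regular 12-gon of circumradius 5 (area = (12/2)·5.000²·sin(360°/12) = 75.00 mm²); the cube at (-1.5, 14) does not reach this height (z outside [7, 19.5]); Combining (union): only the r=5 cylinder is present, so the union is just that shape — area = 75.00 mm²; the cube at (0.5, 7) does not reach this height (z outside [5, 17.5]); Taking the first minus the rest: none of the subtracted shapes is present at this height, so that combined region is unchanged — area = 75.00 mm². So its area = 75.00 mm². Layer 98 is larger (93.00 vs 75.00 mm²).

layer 98 (z = 9.8 mm)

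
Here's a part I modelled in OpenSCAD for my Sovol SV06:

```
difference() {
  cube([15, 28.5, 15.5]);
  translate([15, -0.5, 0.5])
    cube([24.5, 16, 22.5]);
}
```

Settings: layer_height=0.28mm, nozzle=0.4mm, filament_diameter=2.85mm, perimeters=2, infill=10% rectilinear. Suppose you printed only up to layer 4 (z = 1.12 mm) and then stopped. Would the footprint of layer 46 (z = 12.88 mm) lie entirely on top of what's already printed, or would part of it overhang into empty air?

Compare the two slices. At z = 1.12: the cube (footprint 15×28.5) is included at this height (area 427.50 mm²); the 24.5×16 cube at (15, -0.5) contributes its full rectangle (area 392.00 mm²); After the difference (first − rest): starting from the 15×28.5 cube (427.50 mm²), the 24.5×16 cube at (15, -0.5) misses the remaining region (no effect) — area = 427.50 mm². At z = 12.88: the cube is present — its section is the full 15×28.5 rectangle (area 427.50 mm²); the cube at (15, -0.5) (footprint 24.5×16) is included at this height (area 392.00 mm²); Taking the first minus the rest: starting from the 15×28.5 cube (427.50 mm²), the 24.5×16 cube at (15, -0.5) misses the remaining region (no effect) — area = 427.50 mm². Checking containment: the cross-section at z = 12.88 is a subset of the cross-section at z = 1.12.

entirely on top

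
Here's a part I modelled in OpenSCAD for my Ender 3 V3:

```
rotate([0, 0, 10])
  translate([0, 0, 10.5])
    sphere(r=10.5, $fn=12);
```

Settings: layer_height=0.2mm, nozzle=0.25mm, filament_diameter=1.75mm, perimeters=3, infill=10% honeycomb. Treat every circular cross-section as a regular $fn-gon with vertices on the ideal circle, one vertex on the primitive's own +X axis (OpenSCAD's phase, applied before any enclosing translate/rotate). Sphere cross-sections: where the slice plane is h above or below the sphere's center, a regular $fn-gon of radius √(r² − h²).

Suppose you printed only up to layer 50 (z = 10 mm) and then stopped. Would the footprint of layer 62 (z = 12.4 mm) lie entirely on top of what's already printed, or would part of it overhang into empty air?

Compare the two slices. At z = 10: the r=10.5 sphere contributes a regular 12-gon of circumradius √(10.5²−0.5²) = 10.488 (area = (12/2)·10.488²·sin(360°/12) = 330.00 mm²); (rotated 10° about Z; rotation is an isometry so areas/perimeters/island counts are preserved). At z = 12.4: the sphere: section is a regular 12-gon, circumradius = √(r²−h²) = √(10.5²−1.9²) = 10.327 (area = (12/2)·10.327²·sin(360°/12) = 319.92 mm²); (rotated 10° about Z; rotation is an isometry so areas/perimeters/island counts are preserved). Checking containment: the cross-section at z = 12.4 is a subset of the cross-section at z = 10.

entirely on top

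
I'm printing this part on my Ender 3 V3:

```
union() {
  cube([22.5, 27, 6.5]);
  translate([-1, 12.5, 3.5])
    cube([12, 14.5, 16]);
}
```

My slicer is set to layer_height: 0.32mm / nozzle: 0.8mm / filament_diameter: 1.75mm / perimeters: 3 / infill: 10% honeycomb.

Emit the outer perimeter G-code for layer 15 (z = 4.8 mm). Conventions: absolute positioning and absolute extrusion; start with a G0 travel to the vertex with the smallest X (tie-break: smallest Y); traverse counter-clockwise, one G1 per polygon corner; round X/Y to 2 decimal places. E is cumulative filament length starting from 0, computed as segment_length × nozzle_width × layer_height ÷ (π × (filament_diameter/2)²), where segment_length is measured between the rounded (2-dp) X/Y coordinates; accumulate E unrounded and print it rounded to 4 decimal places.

G0 X-1.00 Y12.50 Z4.80
G1 X0.00 Y12.50 E0.1064
G1 X0.00 Y0.00 E1.4368
G1 X22.50 Y0.00 E3.8316
G1 X22.50 Y27.00 E6.7052
G1 X-1.00 Y27.00 E9.2064
G1 X-1.00 Y12.50 E10.7497

At z = 4.8 mm: the cube is present — its section is the full 22.5×27 rectangle; the cube at (-1, 12.5) (footprint 12×14.5) is included at this height; Merging all regions: the regions partially overlap (shared area 159.50 mm²), so overlapping operands fuse into one piece — 1 connected region. The outline is a single polygon with 6 vertices. Extrusion per mm of travel: 0.8 × 0.32 / (π × 0.875²) = 0.106432. Accumulating E over each segment gives final E = 10.7497.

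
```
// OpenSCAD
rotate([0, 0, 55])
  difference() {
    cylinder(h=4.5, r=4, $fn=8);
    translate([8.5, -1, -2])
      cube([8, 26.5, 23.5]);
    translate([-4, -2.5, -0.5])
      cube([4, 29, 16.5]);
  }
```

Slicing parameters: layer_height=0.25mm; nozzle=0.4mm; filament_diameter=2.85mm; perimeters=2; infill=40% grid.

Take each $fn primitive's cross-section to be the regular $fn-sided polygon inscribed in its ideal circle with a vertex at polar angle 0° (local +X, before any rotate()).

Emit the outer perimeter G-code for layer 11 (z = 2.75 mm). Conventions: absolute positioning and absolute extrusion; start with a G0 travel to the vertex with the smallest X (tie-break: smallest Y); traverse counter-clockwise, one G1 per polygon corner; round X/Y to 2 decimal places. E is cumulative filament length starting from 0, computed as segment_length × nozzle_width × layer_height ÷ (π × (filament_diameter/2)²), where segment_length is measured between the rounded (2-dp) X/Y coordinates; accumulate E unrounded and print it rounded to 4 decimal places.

G0 X-3.28 Y2.29 Z2.75
G1 X2.05 Y-1.43 E0.1019
G1 X0.35 Y-3.86 E0.1484
G1 X0.69 Y-3.94 E0.1538
G1 X3.28 Y-2.29 E0.2020
G1 X3.94 Y0.69 E0.2498
G1 X2.29 Y3.28 E0.2980
G1 X-0.69 Y3.94 E0.3458
G1 X-3.28 Y2.29 E0.3940

At z = 2.75 mm: the r=4 cylinder contributes a regular 8-gon of circumradius 4; the 8×26.5 cube at (8.5, -1) contributes its full rectangle; the cube at (-4, -2.5) (footprint 4×29) is included at this height; After the difference (first − rest): starting from the r=4 cylinder, the 8×26.5 cube at (8.5, -1) misses the remaining region (no effect); the 4×29 cube at (-4, -2.5) partially overlaps it — only the 20.02 mm² overlap (of its 116.00 mm²) is removed, clipping the outline — 1 connected region; (rotated 55° about Z; rotation is an isometry so areas/perimeters/island counts are preserved). The outline is a single polygon with 8 vertices. Extrusion per mm of travel: 0.4 × 0.25 / (π × 1.425²) = 0.015675. Accumulating E over each segment gives final E = 0.3940.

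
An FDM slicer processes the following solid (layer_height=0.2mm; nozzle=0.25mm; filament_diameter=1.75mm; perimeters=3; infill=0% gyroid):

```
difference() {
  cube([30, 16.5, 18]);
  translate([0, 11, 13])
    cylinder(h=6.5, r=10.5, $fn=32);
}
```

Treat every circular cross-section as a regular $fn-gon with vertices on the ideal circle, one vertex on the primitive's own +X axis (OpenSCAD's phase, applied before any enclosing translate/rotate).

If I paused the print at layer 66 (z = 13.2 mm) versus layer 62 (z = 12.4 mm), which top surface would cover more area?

layer 62 (z = 12.4 mm)

Layer 66 (z = 13.2): the 30×16.5 cube contributes its full rectangle (area 495.00 mm²); the r=10.5 cylinder at (0, 11) contributes a regular 32-gon of circumradius 10.5 (area = (32/2)·10.500²·sin(360°/32) = 344.14 mm²); Taking the first minus the rest: starting from the 30×16.5 cube (495.00 mm²), the r=10.5 cylinder at (0, 11) partially overlaps it — only the 140.82 mm² overlap (of its 344.14 mm²) is removed, clipping the outline — area = 354.18 mm². So its area = 354.18 mm². Layer 62 (z = 12.4): the cube is present — its section is the full 30×16.5 rectangle (area 495.00 mm²); the cylinder at (0, 11) does not reach this height (z outside [13, 19.5]); After the difference (first − rest): none of the subtracted shapes is present at this height, so the 30×16.5 cube is unchanged — area = 495.00 mm². So its area = 495.00 mm². Layer 62 is larger (495.00 vs 354.18 mm²).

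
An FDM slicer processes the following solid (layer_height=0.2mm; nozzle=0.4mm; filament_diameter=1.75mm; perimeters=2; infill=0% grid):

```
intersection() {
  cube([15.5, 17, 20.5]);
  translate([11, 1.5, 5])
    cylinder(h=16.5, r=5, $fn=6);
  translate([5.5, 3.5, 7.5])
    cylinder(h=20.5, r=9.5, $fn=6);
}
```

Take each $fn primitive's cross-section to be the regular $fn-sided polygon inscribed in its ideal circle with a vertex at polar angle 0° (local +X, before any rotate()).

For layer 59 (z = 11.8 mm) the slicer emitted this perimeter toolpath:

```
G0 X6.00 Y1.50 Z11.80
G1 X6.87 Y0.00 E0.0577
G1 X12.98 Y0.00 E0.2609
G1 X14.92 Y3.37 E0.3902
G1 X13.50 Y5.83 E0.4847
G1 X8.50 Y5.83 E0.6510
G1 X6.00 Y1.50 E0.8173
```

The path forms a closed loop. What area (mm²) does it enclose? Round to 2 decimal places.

Apply the shoelace formula to the sequence of (X, Y) vertices; enclosed area = 40.92 mm².

40.92 mm²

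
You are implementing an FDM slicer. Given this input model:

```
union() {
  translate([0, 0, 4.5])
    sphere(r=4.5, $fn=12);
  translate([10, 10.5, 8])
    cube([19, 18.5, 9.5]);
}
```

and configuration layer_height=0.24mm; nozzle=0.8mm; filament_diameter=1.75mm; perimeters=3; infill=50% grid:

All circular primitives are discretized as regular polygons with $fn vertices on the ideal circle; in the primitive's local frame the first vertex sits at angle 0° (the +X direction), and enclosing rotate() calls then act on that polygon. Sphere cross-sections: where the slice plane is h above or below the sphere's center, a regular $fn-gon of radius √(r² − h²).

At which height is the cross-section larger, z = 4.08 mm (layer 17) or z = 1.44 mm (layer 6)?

Layer 17 (z = 4.08): the r=4.5 sphere contributes a regular 12-gon of circumradius √(4.5²−0.42²) = 4.480 (area = (12/2)·4.480²·sin(360°/12) = 60.22 mm²); the cube at (10, 10.5) is absent (z outside [8, 17.5]); Taking the union: only the r=4.5 sphere is present, so the union is just that shape — area = 60.22 mm². So its area = 60.22 mm². Layer 6 (z = 1.44): the r=4.5 sphere slices to a regular 12-gon of circumradius 3.299 (√(r²−h²) with h=3.06 from center) (area = (12/2)·3.299²·sin(360°/12) = 32.66 mm²); the cube at (10, 10.5) does not reach this height (z outside [8, 17.5]); Taking the union: only the r=4.5 sphere is present, so the union is just that shape — area = 32.66 mm². So its area = 32.66 mm². Layer 17 is larger (60.22 vs 32.66 mm²).

layer 17 (z = 4.08 mm)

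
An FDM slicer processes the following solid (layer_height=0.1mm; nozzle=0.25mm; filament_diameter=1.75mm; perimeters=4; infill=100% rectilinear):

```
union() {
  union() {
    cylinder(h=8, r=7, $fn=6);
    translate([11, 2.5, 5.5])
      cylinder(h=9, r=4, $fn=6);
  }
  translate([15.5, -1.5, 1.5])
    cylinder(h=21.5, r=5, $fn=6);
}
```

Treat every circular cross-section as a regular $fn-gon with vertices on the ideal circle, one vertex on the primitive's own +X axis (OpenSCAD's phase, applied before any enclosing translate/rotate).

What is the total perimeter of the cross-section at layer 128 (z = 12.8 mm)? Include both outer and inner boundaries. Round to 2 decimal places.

At z = 12.8 mm: the cylinder is not intersected at this z (z outside [0, 8]); the r=4 cylinder at (11, 2.5) gives a regular 6-gon of circumradius 4 (constant along its height) (perimeter = 2·6·4.000·sin(180°/6) = 24.00 mm); Taking the union: only the r=4 cylinder at (11, 2.5) is present, so the union is just that shape — boundary = 24.00 mm; the cylinder at (15.5, -1.5): section is a regular 6-gon, circumradius r=5 (perimeter = 2·6·5.000·sin(180°/6) = 30.00 mm); Combining (union): the regions partially overlap (shared area 8.25 mm²), so the edge portions inside another operand are dropped and the merged outline is re-measured after clipping — boundary = 41.24 mm. Overall, the cross-section is a single solid region. Total boundary length (outer) = 41.24 mm.

41.24 mm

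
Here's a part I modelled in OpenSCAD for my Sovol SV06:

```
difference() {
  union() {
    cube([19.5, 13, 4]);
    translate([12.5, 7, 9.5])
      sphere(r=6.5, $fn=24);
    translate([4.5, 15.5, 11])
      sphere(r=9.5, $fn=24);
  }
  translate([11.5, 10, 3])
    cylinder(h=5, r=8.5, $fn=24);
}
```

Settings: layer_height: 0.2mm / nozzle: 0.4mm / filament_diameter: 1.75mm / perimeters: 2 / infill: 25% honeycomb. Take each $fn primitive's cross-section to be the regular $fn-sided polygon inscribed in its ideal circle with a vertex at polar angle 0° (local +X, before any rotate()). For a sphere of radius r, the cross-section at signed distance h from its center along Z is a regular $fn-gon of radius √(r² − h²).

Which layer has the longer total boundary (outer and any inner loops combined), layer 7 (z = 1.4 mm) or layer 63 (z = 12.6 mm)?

Layer 7 (z = 1.4): the cube is present — its section is the full 19.5×13 rectangle (perimeter 65.00 mm); the sphere at (12.5, 7) is absent (|z−center|=8.100 > r=6.5); the sphere at (4.5, 15.5) is absent (|z−center|=9.600 > r=9.5); Merging all regions: only the 19.5×13 cube is present, so the union is just that shape — boundary = 65.00 mm; the cylinder at (11.5, 10) does not reach this height (z outside [3, 8]); Taking the first minus the rest: none of the subtracted shapes is present at this height, so the result so far is unchanged — boundary = 65.00 mm. So its perimeter = 65.00 mm. Layer 63 (z = 12.6): the cube does not reach this height (z outside [0, 4]); the r=6.5 sphere at (12.5, 7) contributes a regular 24-gon of circumradius √(6.5²−3.1²) = 5.713 (perimeter = 2·24·5.713·sin(180°/24) = 35.79 mm); the r=9.5 sphere at (4.5, 15.5) contributes a regular 24-gon of circumradius √(9.5²−1.6²) = 9.364 (perimeter = 2·24·9.364·sin(180°/24) = 58.67 mm); Combining (union): the regions partially overlap (shared area 20.46 mm²), so the edge portions inside another operand are dropped and the merged outline is re-measured after clipping — boundary = 74.77 mm; the cylinder at (11.5, 10) is absent (z outside [3, 8]); After the difference (first − rest): none of the subtracted shapes is present at this height, so the result so far is unchanged — boundary = 74.77 mm. So its perimeter = 74.77 mm. Layer 63 is larger (74.77 vs 65.00 mm).

layer 63 (z = 12.6 mm)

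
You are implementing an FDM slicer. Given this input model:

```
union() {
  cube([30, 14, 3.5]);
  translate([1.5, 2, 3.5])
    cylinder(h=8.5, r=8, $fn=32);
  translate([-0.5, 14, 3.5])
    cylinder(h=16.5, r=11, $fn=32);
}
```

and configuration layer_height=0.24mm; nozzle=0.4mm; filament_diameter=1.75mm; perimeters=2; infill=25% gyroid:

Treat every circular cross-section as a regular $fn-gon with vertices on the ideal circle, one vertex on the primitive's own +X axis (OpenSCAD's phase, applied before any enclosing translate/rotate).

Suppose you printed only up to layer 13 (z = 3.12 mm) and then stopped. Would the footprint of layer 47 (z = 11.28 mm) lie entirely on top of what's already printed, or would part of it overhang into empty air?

Compare the two slices. At z = 3.12: the cube (footprint 30×14) is included at this height (area 420.00 mm²); the cylinder at (1.5, 2) is absent (z outside [3.5, 12]); the cylinder at (-0.5, 14) does not reach this height (z outside [3.5, 20]); Merging all regions: only the 30×14 cube is present, so the union is just that shape — area = 420.00 mm². At z = 11.28: the cube is not intersected at this z (z outside [0, 3.5]); the r=8 cylinder at (1.5, 2) gives a regular 32-gon of circumradius 8 (constant along its height) (area = (32/2)·8.000²·sin(360°/32) = 199.77 mm²); the r=11 cylinder at (-0.5, 14) gives a regular 32-gon of circumradius 11 (constant along its height) (area = (32/2)·11.000²·sin(360°/32) = 377.69 mm²); Combining (union): the regions partially overlap — summed areas 577.47 mm² minus the doubly-counted overlap 66.87 mm² gives 510.60 mm² — area = 510.60 mm². Checking containment: at z = 11.28 the cross-section extends beyond the z = 3.12 cross-section by about 379.56 mm².

part overhangs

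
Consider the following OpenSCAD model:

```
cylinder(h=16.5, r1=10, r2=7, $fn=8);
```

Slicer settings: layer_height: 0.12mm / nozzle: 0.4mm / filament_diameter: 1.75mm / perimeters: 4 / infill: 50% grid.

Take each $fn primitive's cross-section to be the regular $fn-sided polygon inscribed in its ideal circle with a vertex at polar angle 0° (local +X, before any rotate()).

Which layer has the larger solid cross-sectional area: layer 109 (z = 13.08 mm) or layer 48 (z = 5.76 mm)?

Layer 109 (z = 13.08): the cone contributes a regular 8-gon of circumradius 7.622 (interpolated between r1=10 and r2=7 at t=0.793) (area = (8/2)·7.622²·sin(360°/8) = 164.31 mm²). So its area = 164.31 mm². Layer 48 (z = 5.76): the cone (r1=10→r2=7) has section circumradius 8.953 here — a regular 8-gon (area = (8/2)·8.953²·sin(360°/8) = 226.70 mm²). So its area = 226.70 mm². Layer 48 is larger (226.70 vs 164.31 mm²).

layer 48 (z = 5.76 mm)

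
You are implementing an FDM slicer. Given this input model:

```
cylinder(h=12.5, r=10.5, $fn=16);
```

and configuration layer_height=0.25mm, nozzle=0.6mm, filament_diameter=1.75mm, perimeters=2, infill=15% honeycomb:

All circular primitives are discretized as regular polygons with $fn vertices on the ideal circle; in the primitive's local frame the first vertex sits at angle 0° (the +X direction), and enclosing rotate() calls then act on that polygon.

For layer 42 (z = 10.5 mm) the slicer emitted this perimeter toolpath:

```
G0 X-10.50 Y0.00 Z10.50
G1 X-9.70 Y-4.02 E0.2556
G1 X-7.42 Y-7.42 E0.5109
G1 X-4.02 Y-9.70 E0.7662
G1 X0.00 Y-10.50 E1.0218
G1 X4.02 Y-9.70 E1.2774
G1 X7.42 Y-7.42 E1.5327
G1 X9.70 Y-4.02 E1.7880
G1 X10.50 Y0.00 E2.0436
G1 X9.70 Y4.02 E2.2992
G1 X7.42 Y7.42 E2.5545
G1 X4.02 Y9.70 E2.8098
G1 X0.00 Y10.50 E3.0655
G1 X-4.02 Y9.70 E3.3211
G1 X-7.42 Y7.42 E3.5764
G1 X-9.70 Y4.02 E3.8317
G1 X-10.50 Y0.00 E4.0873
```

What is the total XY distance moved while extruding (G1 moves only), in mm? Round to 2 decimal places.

Sum the Euclidean lengths of each G1 segment: total = 65.54 mm.

65.54 mm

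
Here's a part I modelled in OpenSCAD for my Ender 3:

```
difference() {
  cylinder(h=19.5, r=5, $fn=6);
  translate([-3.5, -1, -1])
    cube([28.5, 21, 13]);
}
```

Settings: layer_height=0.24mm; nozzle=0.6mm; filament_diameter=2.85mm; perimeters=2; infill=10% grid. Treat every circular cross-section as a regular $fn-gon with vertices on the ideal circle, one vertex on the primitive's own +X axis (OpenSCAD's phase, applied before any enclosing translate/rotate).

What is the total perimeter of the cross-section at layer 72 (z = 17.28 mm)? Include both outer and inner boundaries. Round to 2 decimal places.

At z = 17.28 mm: the r=5 cylinder contributes a regular 6-gon of circumradius 5 (perimeter = 2·6·5.000·sin(180°/6) = 30.00 mm); the cube at (-3.5, -1) is absent (z outside [-1, 12]); After the difference (first − rest): none of the subtracted shapes is present at this height, so the r=5 cylinder is unchanged — boundary = 30.00 mm. Overall, the cross-section is a single solid region. Total boundary length (outer) = 30.00 mm.

30.00 mm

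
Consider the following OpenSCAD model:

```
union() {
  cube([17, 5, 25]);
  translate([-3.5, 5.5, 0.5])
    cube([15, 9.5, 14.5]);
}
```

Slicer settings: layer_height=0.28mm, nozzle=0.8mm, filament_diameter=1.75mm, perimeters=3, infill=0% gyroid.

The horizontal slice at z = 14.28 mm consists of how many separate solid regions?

2

At z = 14.28 mm: the cube is present — its section is the full 17×5 rectangle; the cube at (-3.5, 5.5) (footprint 15×9.5) is included at this height; Combining (union): the 2 present regions are separate (no shared area or edge), so areas and boundary lengths simply add and each stays a separate island — 2 connected regions. The result has 2 disconnected regions.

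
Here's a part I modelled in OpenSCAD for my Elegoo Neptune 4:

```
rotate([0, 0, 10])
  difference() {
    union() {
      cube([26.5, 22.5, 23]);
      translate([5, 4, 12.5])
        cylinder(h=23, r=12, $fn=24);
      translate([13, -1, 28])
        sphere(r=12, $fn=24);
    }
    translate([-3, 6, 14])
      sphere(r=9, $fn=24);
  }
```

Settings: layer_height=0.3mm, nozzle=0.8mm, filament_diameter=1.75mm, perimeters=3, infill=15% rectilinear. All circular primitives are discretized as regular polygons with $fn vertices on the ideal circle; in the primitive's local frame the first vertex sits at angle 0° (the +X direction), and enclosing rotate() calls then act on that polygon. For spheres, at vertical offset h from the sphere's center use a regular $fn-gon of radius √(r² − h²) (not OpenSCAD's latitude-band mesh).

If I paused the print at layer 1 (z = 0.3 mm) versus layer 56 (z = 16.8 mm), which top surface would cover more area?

layer 56 (z = 16.8 mm)

Layer 1 (z = 0.3): the cube is present — its section is the full 26.5×22.5 rectangle (area 596.25 mm²); the cylinder at (5, 4) is not intersected at this z (z outside [12.5, 35.5]); the sphere at (13, -1) is not intersected at this z (|z−center|=27.700 > r=12); Combining (union): only the 26.5×22.5 cube is present, so the union is just that shape — area = 596.25 mm²; the sphere at (-3, 6) is not intersected at this z (|z−center|=13.700 > r=9); Subtracting the remaining from the first: none of the subtracted shapes is present at this height, so the result so far is unchanged — area = 596.25 mm²; (whole slice rotated 10° about Z — lengths, areas and connectivity unchanged). So its area = 596.25 mm². Layer 56 (z = 16.8): the cube (footprint 26.5×22.5) is included at this height (area 596.25 mm²); the r=12 cylinder at (5, 4) contributes a regular 24-gon of circumradius 12 (area = (24/2)·12.000²·sin(360°/24) = 447.24 mm²); the r=12 sphere at (13, -1) slices to a regular 24-gon of circumradius 4.308 (√(r²−h²) with h=11.2 from center) (area = (24/2)·4.308²·sin(360°/24) = 57.64 mm²); Taking the union: the regions partially overlap — summed areas 1101.13 mm² minus the doubly-counted overlap 284.65 mm² gives 816.49 mm² — area = 816.49 mm²; the r=9 sphere at (-3, 6) slices to a regular 24-gon of circumradius 8.553 (√(r²−h²) with h=2.8 from center) (area = (24/2)·8.553²·sin(360°/24) = 227.22 mm²); Taking the first minus the rest: starting from that combined region (816.49 mm²), the r=9 sphere at (-3, 6) partially overlaps it — only the 157.49 mm² overlap (of its 227.22 mm²) is removed, clipping the outline — area = 658.99 mm²; (rotated 10° about Z; rotation is an isometry so areas/perimeters/island counts are preserved). So its area = 658.99 mm². Layer 56 is larger (658.99 vs 596.25 mm²).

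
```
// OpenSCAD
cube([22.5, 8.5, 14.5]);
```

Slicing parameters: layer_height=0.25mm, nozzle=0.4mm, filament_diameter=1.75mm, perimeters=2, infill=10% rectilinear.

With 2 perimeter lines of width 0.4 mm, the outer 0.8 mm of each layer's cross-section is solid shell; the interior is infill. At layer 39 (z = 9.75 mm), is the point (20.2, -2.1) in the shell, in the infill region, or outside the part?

outside

At z = 9.75 mm: the 22.5×8.5 cube contributes its full rectangle. Overall, the cross-section is a single solid region. The nearest boundary edge runs (0.00, 0.00)→(22.50, 0.00); distance from the point to it = 2.10 mm. The point is not inside any of the regions above, so it lies outside the cross-section (2.10 mm from the nearest boundary).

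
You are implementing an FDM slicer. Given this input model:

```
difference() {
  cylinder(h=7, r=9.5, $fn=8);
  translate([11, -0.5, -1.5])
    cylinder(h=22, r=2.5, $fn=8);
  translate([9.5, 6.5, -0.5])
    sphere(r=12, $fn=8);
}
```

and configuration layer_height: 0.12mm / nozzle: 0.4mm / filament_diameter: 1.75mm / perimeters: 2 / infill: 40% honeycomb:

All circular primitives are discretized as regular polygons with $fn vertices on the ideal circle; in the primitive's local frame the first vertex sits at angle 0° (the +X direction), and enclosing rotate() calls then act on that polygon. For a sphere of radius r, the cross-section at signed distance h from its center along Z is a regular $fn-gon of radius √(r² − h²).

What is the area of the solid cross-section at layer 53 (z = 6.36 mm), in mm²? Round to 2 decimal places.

At z = 6.36 mm: the r=9.5 cylinder contributes a regular 8-gon of circumradius 9.5 (area = (8/2)·9.500²·sin(360°/8) = 255.27 mm²); the r=2.5 cylinder at (11, -0.5) contributes a regular 8-gon of circumradius 2.5 (area = (8/2)·2.500²·sin(360°/8) = 17.68 mm²); the r=12 sphere at (9.5, 6.5) contributes a regular 8-gon of circumradius √(12²−6.86²) = 9.846 (area = (8/2)·9.846²·sin(360°/8) = 274.19 mm²); Subtracting the remaining from the first: starting from the r=9.5 cylinder (255.27 mm²), the r=2.5 cylinder at (11, -0.5) partially overlaps it — only the 1.16 mm² overlap (of its 17.68 mm²) is removed, clipping the outline; the r=12 sphere at (9.5, 6.5) partially overlaps it — only the 66.80 mm² overlap (of its 274.19 mm²) is removed, clipping the outline — area = 187.32 mm². Overall, the cross-section is a single solid region. Net area = 187.32 mm².

187.32 mm²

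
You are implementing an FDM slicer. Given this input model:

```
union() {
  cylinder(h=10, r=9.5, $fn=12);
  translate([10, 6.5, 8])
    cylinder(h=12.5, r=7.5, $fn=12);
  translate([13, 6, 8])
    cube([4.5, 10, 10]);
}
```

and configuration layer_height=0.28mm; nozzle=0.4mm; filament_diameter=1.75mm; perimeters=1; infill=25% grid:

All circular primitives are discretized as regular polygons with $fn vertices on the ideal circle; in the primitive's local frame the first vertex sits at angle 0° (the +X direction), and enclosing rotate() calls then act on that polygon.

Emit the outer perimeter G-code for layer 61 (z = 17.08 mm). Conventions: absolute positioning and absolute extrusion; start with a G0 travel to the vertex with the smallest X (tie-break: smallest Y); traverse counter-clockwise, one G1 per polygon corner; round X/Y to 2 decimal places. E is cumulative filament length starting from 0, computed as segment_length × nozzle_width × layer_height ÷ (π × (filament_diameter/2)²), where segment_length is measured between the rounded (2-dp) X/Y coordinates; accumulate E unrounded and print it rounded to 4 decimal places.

G0 X2.50 Y6.50 Z17.08
G1 X3.50 Y2.75 E0.1807
G1 X6.25 Y0.00 E0.3618
G1 X10.00 Y-1.00 E0.5425
G1 X13.75 Y0.00 E0.7232
G1 X16.50 Y2.75 E0.9043
G1 X17.37 Y6.00 E1.0610
G1 X17.50 Y6.00 E1.0671
G1 X17.50 Y16.00 E1.5327
G1 X13.00 Y16.00 E1.7422
G1 X13.00 Y13.20 E1.8726
G1 X10.00 Y14.00 E2.0172
G1 X6.25 Y13.00 E2.1979
G1 X3.50 Y10.25 E2.3790
G1 X2.50 Y6.50 E2.5597

At z = 17.08 mm: the cylinder is not intersected at this z (z outside [0, 10]); the cylinder at (10, 6.5): section is a regular 12-gon, circumradius r=7.5; the cube at (13, 6) is present — its section is the full 4.5×10 rectangle; Taking the union: the regions partially overlap (shared area 23.11 mm²), so overlapping operands fuse into one piece — 1 connected region. The outline is a single polygon with 14 vertices. Extrusion per mm of travel: 0.4 × 0.28 / (π × 0.875²) = 0.046564. Accumulating E over each segment gives final E = 2.5597.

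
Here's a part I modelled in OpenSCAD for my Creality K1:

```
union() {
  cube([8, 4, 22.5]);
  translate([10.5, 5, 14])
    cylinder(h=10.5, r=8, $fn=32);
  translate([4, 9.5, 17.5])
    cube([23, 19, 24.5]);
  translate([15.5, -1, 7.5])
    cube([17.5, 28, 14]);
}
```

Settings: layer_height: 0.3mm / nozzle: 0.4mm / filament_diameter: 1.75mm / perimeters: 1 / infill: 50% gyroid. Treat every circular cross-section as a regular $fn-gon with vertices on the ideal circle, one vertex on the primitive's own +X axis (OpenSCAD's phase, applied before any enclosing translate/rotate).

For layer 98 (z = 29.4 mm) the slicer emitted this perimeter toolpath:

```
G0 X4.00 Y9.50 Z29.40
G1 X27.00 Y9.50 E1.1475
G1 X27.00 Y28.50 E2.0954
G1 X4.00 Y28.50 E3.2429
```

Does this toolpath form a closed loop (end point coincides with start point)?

Start point (G0): (4.00, 9.50). End point (last G1): the path does not return to the start — open.

no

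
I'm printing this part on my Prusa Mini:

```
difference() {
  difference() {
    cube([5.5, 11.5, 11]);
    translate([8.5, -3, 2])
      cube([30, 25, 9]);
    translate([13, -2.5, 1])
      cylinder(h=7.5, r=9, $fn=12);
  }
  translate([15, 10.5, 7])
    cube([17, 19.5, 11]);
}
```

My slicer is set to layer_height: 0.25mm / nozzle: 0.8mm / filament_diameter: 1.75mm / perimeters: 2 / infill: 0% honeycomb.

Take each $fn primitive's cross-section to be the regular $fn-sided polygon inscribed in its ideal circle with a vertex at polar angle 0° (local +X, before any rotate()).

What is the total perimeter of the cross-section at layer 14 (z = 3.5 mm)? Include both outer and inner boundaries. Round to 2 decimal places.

At z = 3.5 mm: the 5.5×11.5 cube contributes its full rectangle (perimeter 34.00 mm); the 30×25 cube at (8.5, -3) contributes its full rectangle (perimeter 110.00 mm); the cylinder at (13, -2.5): section is a regular 12-gon, circumradius r=9 (perimeter = 2·12·9.000·sin(180°/12) = 55.90 mm); Taking the first minus the rest: starting from the 5.5×11.5 cube, the 30×25 cube at (8.5, -3) misses the remaining region (no effect); the r=9 cylinder at (13, -2.5) partially overlaps it — only the 1.17 mm² overlap (of its 243.00 mm²) is removed, clipping the outline — boundary = 33.36 mm; the cube at (15, 10.5) does not reach this height (z outside [7, 18]); Subtracting the remaining from the first: none of the subtracted shapes is present at this height, so the result so far is unchanged — boundary = 33.36 mm. Overall, the cross-section is a single solid region. Total boundary length (outer) = 33.36 mm.

33.36 mm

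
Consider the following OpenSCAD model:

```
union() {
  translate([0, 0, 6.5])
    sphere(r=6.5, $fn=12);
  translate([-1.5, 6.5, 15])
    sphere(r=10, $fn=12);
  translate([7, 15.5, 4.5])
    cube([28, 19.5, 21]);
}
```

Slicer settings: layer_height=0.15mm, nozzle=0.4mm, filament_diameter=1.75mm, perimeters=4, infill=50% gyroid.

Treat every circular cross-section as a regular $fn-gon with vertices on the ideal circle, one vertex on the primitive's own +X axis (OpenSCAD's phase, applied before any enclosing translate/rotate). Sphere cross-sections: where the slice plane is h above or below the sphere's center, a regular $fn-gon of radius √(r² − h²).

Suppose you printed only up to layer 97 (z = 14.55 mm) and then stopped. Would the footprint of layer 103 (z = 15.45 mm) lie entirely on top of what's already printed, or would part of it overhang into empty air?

Compare the two slices. At z = 14.55: the sphere does not reach this height (|z−center|=8.050 > r=6.5); the r=10 sphere at (-1.5, 6.5) contributes a regular 12-gon of circumradius √(10²−0.45²) = 9.990 (area = (12/2)·9.990²·sin(360°/12) = 299.39 mm²); the cube at (7, 15.5) (footprint 28×19.5) is included at this height (area 546.00 mm²); Combining (union): the 2 present regions are separate (no shared area or edge), so areas and boundary lengths simply add and each stays a separate island — area = 845.39 mm². At z = 15.45: the sphere does not reach this height (|z−center|=8.950 > r=6.5); the sphere at (-1.5, 6.5): section is a regular 12-gon, circumradius = √(r²−h²) = √(10²−0.45²) = 9.990 (area = (12/2)·9.990²·sin(360°/12) = 299.39 mm²); the 28×19.5 cube at (7, 15.5) contributes its full rectangle (area 546.00 mm²); Taking the union: the 2 present regions are separate (no shared area or edge), so areas and boundary lengths simply add and each stays a separate island — area = 845.39 mm². Checking containment: the cross-section at z = 15.45 is a subset of the cross-section at z = 14.55.

entirely on top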